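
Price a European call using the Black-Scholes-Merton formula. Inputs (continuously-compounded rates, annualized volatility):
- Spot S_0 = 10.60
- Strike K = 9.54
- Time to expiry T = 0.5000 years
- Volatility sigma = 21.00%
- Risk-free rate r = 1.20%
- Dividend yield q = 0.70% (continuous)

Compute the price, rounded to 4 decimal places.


Answer: Price = 1.2827

Derivation:
d1 = (ln(S/K) + (r - q + 0.5*sigma^2) * T) / (sigma * sqrt(T)) = 0.80061671
d2 = d1 - sigma * sqrt(T) = 0.65212428
exp(-rT) = 0.99401796; exp(-qT) = 0.99650612
C = S_0 * exp(-qT) * N(d1) - K * exp(-rT) * N(d2)
N(d1) = 0.78832321; N(d2) = 0.74283950
C = 10.6000 * 0.99650612 * 0.78832321 - 9.5400 * 0.99401796 * 0.74283950 = 1.2827


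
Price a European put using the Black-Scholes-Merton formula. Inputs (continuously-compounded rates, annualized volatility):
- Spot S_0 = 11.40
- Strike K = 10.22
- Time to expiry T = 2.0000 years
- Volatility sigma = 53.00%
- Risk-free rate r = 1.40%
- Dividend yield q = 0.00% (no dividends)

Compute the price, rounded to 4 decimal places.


d1 = (ln(S/K) + (r - q + 0.5*sigma^2) * T) / (sigma * sqrt(T)) = 0.55790294
d2 = d1 - sigma * sqrt(T) = -0.19163025
exp(-rT) = 0.97238837; exp(-qT) = 1.00000000
P = K * exp(-rT) * N(-d2) - S_0 * exp(-qT) * N(-d1)
N(-d1) = 0.28845533; N(-d2) = 0.57598408
P = 10.2200 * 0.97238837 * 0.57598408 - 11.4000 * 1.00000000 * 0.28845533 = 2.4356

Answer: Price = 2.4356


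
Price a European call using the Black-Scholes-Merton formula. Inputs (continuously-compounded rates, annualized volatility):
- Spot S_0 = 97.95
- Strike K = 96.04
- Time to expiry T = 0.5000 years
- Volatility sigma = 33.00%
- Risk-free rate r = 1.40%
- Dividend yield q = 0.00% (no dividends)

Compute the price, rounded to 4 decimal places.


d1 = (ln(S/K) + (r - q + 0.5*sigma^2) * T) / (sigma * sqrt(T)) = 0.23106267
d2 = d1 - sigma * sqrt(T) = -0.00228257
exp(-rT) = 0.99302444; exp(-qT) = 1.00000000
C = S_0 * exp(-qT) * N(d1) - K * exp(-rT) * N(d2)
N(d1) = 0.59136694; N(d2) = 0.49908939
C = 97.9500 * 1.00000000 * 0.59136694 - 96.0400 * 0.99302444 * 0.49908939 = 10.3262

Answer: Price = 10.3262


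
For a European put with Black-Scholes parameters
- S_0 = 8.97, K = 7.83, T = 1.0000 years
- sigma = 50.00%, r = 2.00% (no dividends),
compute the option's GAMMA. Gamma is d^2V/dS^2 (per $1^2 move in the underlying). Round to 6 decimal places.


d1 = 0.5618463321; d2 = 0.0618463321
phi(d1) = 0.3406927672; exp(-qT) = 1.0000000000; exp(-rT) = 0.9801986733
Gamma = exp(-qT) * phi(d1) / (S * sigma * sqrt(T)) = 1.0000000000 * 0.3406927672 / (8.9700 * 0.5000 * 1.0000000000) = 0.075963

Answer: Gamma = 0.075963


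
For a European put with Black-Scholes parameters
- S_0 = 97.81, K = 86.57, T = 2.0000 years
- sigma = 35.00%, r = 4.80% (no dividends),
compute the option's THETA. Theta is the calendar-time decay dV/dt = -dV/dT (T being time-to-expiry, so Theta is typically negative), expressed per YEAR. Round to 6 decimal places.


d1 = 0.6880623471; d2 = 0.1930876003
phi(d1) = 0.3148517361; exp(-qT) = 1.0000000000; exp(-rT) = 0.9084640161
Theta = -S*exp(-qT)*phi(d1)*sigma/(2*sqrt(T)) + r*K*exp(-rT)*N(-d2) - q*S*exp(-qT)*N(-d1)
N(-d1) = 0.2457067602; N(-d2) = 0.4234451817; sqrt(T) = 1.4142135624
Term 1 = -97.8100 * 1.0000000000 * 0.3148517361 * 0.3500 / (2 * 1.4142135624) = -3.8107670561
Term 2 = 0.0480 * 86.5700 * 0.9084640161 * 0.4234451817 = 1.5985034581
Term 3 = 0 (no dividend yield, q = 0)
Theta = -3.8107670561 + (1.5985034581) + (0.0000000000) = -2.212264

Answer: Theta = -2.212264


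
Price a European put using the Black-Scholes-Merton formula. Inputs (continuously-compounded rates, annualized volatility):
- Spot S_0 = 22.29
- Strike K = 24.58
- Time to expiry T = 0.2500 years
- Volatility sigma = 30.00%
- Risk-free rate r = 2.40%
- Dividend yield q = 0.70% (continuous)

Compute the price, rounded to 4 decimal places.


Answer: Price = 2.7486

Derivation:
d1 = (ln(S/K) + (r - q + 0.5*sigma^2) * T) / (sigma * sqrt(T)) = -0.54863304
d2 = d1 - sigma * sqrt(T) = -0.69863304
exp(-rT) = 0.99401796; exp(-qT) = 0.99825153
P = K * exp(-rT) * N(-d2) - S_0 * exp(-qT) * N(-d1)
N(-d1) = 0.70837135; N(-d2) = 0.75760931
P = 24.5800 * 0.99401796 * 0.75760931 - 22.2900 * 0.99825153 * 0.70837135 = 2.7486


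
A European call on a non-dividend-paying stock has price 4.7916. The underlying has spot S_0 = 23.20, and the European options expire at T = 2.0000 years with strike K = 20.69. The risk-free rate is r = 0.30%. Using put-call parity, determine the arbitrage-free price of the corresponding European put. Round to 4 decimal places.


Put-call parity: C - P = S_0 * exp(-qT) - K * exp(-rT).
S_0 * exp(-qT) = 23.2000 * 1.00000000 = 23.20000000
K * exp(-rT) = 20.6900 * 0.99401796 = 20.56623168
P = C - S*exp(-qT) + K*exp(-rT)
P = 4.7916 - 23.20000000 + 20.56623168 = 2.1578

Answer: Put price = 2.1578


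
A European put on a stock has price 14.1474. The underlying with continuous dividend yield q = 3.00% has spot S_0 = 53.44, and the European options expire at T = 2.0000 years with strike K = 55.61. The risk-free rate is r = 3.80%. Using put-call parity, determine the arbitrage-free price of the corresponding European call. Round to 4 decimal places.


Answer: Call price = 12.9350

Derivation:
Put-call parity: C - P = S_0 * exp(-qT) - K * exp(-rT).
S_0 * exp(-qT) = 53.4400 * 0.94176453 = 50.32789667
K * exp(-rT) = 55.6100 * 0.92681621 = 51.54024925
C = P + S*exp(-qT) - K*exp(-rT)
C = 14.1474 + 50.32789667 - 51.54024925 = 12.9350


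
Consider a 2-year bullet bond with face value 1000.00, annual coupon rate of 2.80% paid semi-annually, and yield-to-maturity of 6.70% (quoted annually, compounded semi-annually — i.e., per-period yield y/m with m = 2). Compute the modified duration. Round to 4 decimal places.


Answer: Modified duration = 1.8937

Derivation:
Coupon per period c = face * coupon_rate / m = 14.000000
Periods per year m = 2; per-period yield y/m = 0.033500
Number of cashflows N = 4
Cashflows (t years, CF_t, discount factor 1/(1+y/m)^(m*t), PV):
  t = 0.5000: CF_t = 14.000000, DF = 0.967586, PV = 13.546202
  t = 1.0000: CF_t = 14.000000, DF = 0.936222, PV = 13.107114
  t = 1.5000: CF_t = 14.000000, DF = 0.905876, PV = 12.682258
  t = 2.0000: CF_t = 1014.000000, DF = 0.876512, PV = 888.783598
Price P = sum_t PV_t = 928.119172
First compute Macaulay numerator sum_t t * PV_t:
  t * PV_t at t = 0.5000: 6.773101
  t * PV_t at t = 1.0000: 13.107114
  t * PV_t at t = 1.5000: 19.023387
  t * PV_t at t = 2.0000: 1777.567195
Macaulay duration D = 1816.470798 / 928.119172 = 1.957153
Modified duration = D / (1 + y/m) = 1.957153 / (1 + 0.033500) = 1.893713


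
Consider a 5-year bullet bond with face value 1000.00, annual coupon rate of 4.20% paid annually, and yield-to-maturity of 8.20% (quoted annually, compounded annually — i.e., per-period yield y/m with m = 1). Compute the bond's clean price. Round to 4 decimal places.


Coupon per period c = face * coupon_rate / m = 42.000000
Periods per year m = 1; per-period yield y/m = 0.082000
Number of cashflows N = 5
Cashflows (t years, CF_t, discount factor 1/(1+y/m)^(m*t), PV):
  t = 1.0000: CF_t = 42.000000, DF = 0.924214, PV = 38.817006
  t = 2.0000: CF_t = 42.000000, DF = 0.854172, PV = 35.875236
  t = 3.0000: CF_t = 42.000000, DF = 0.789438, PV = 33.156411
  t = 4.0000: CF_t = 42.000000, DF = 0.729610, PV = 30.643633
  t = 5.0000: CF_t = 1042.000000, DF = 0.674316, PV = 702.637647
Price P = sum_t PV_t = 841.129931

Answer: Price = 841.1299


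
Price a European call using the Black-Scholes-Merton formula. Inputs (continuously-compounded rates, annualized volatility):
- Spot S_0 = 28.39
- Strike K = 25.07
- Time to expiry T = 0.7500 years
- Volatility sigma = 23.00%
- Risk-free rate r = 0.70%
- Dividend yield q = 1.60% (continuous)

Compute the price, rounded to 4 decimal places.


d1 = (ln(S/K) + (r - q + 0.5*sigma^2) * T) / (sigma * sqrt(T)) = 0.69007193
d2 = d1 - sigma * sqrt(T) = 0.49088608
exp(-rT) = 0.99476376; exp(-qT) = 0.98807171
C = S_0 * exp(-qT) * N(d1) - K * exp(-rT) * N(d2)
N(d1) = 0.75492552; N(d2) = 0.68824649
C = 28.3900 * 0.98807171 * 0.75492552 - 25.0700 * 0.99476376 * 0.68824649 = 4.0127

Answer: Price = 4.0127


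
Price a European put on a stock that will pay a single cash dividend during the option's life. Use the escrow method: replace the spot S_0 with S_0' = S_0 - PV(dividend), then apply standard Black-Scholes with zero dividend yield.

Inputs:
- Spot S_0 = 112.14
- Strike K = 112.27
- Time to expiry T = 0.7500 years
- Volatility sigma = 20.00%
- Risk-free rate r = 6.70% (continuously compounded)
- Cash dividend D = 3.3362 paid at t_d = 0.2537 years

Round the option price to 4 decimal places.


PV(D) = D * exp(-r * t_d) = 3.3362 * 0.98314575 = 3.27997085
S_0' = S_0 - PV(D) = 112.1400 - 3.27997085 = 108.86002915
d1 = (ln(S_0'/K) + (r + sigma^2/2)*T) / (sigma*sqrt(T)) = 0.19864450
d2 = d1 - sigma*sqrt(T) = 0.02543942
exp(-rT) = 0.95099165
N(-d1) = 0.42127042; N(-d2) = 0.48985224
P = K * exp(-rT) * N(-d2) - S_0' * N(-d1) = 112.2700 * 0.95099165 * 0.48985224 - 108.86002915 * 0.42127042 = 6.4410

Answer: Price = 6.4410


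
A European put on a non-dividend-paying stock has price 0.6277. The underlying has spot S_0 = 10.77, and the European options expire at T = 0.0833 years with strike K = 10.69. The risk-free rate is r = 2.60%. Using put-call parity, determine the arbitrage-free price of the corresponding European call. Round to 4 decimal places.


Answer: Call price = 0.7308

Derivation:
Put-call parity: C - P = S_0 * exp(-qT) - K * exp(-rT).
S_0 * exp(-qT) = 10.7700 * 1.00000000 = 10.77000000
K * exp(-rT) = 10.6900 * 0.99783654 = 10.66687265
C = P + S*exp(-qT) - K*exp(-rT)
C = 0.6277 + 10.77000000 - 10.66687265 = 0.7308


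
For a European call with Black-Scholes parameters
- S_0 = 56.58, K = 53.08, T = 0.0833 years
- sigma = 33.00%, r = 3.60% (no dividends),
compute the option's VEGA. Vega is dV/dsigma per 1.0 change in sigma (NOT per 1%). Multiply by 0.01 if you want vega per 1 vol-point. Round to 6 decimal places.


d1 = 0.7495489094; d2 = 0.6543051695
phi(d1) = 0.3012392989; exp(-qT) = 1.0000000000; exp(-rT) = 0.9970056919
Vega = S * exp(-qT) * phi(d1) * sqrt(T) = 56.5800 * 1.0000000000 * 0.3012392989 * 0.2886173938 = 4.919229

Answer: Vega = 4.919229


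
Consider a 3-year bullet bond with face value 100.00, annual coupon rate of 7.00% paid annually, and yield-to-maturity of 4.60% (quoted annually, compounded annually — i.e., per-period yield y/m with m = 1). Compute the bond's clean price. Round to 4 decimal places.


Answer: Price = 106.5851

Derivation:
Coupon per period c = face * coupon_rate / m = 7.000000
Periods per year m = 1; per-period yield y/m = 0.046000
Number of cashflows N = 3
Cashflows (t years, CF_t, discount factor 1/(1+y/m)^(m*t), PV):
  t = 1.0000: CF_t = 7.000000, DF = 0.956023, PV = 6.692161
  t = 2.0000: CF_t = 7.000000, DF = 0.913980, PV = 6.397859
  t = 3.0000: CF_t = 107.000000, DF = 0.873786, PV = 93.495073
Price P = sum_t PV_t = 106.585093


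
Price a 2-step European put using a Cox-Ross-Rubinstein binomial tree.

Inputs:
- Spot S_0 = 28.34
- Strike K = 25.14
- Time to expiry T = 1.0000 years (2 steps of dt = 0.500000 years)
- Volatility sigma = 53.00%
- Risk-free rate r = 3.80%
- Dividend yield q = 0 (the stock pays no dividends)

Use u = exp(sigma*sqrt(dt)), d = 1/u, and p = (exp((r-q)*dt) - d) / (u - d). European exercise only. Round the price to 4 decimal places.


Answer: Price = V(0,0) = 3.6435

Derivation:
dt = T/N = 0.500000
u = exp(sigma*sqrt(dt)) = 1.454652; d = 1/u = 0.687450
p = (exp((r-q)*dt) - d) / (u - d) = 0.432392
Discount per step: exp(-r*dt) = 0.981179
Stock lattice S(k, i) with i counting down-moves:
  k=0: S(0,0) = 28.3400
  k=1: S(1,0) = 41.2248; S(1,1) = 19.4823
  k=2: S(2,0) = 59.9678; S(2,1) = 28.3400; S(2,2) = 13.3931
Terminal payoffs V(N, i) = max(K - S_T, 0):
  V(2,0) = 0.000000; V(2,1) = 0.000000; V(2,2) = 11.746881
Backward induction: V(k, i) = exp(-r*dt) * [p * V(k+1, i) + (1-p) * V(k+1, i+1)].
  V(1,0) = exp(-r*dt) * [p*0.000000 + (1-p)*0.000000] = 0.000000
  V(1,1) = exp(-r*dt) * [p*0.000000 + (1-p)*11.746881] = 6.542137
  V(0,0) = exp(-r*dt) * [p*0.000000 + (1-p)*6.542137] = 3.643482


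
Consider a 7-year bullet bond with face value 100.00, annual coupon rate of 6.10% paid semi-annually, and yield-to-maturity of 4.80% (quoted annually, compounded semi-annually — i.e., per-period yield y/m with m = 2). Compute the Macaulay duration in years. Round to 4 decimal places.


Coupon per period c = face * coupon_rate / m = 3.050000
Periods per year m = 2; per-period yield y/m = 0.024000
Number of cashflows N = 14
Cashflows (t years, CF_t, discount factor 1/(1+y/m)^(m*t), PV):
  t = 0.5000: CF_t = 3.050000, DF = 0.976562, PV = 2.978516
  t = 1.0000: CF_t = 3.050000, DF = 0.953674, PV = 2.908707
  t = 1.5000: CF_t = 3.050000, DF = 0.931323, PV = 2.840534
  t = 2.0000: CF_t = 3.050000, DF = 0.909495, PV = 2.773959
  t = 2.5000: CF_t = 3.050000, DF = 0.888178, PV = 2.708944
  t = 3.0000: CF_t = 3.050000, DF = 0.867362, PV = 2.645453
  t = 3.5000: CF_t = 3.050000, DF = 0.847033, PV = 2.583450
  t = 4.0000: CF_t = 3.050000, DF = 0.827181, PV = 2.522901
  t = 4.5000: CF_t = 3.050000, DF = 0.807794, PV = 2.463770
  t = 5.0000: CF_t = 3.050000, DF = 0.788861, PV = 2.406026
  t = 5.5000: CF_t = 3.050000, DF = 0.770372, PV = 2.349635
  t = 6.0000: CF_t = 3.050000, DF = 0.752316, PV = 2.294565
  t = 6.5000: CF_t = 3.050000, DF = 0.734684, PV = 2.240786
  t = 7.0000: CF_t = 103.050000, DF = 0.717465, PV = 73.934749
Price P = sum_t PV_t = 107.651995
Macaulay numerator sum_t t * PV_t:
  t * PV_t at t = 0.5000: 1.489258
  t * PV_t at t = 1.0000: 2.908707
  t * PV_t at t = 1.5000: 4.260801
  t * PV_t at t = 2.0000: 5.547918
  t * PV_t at t = 2.5000: 6.772360
  t * PV_t at t = 3.0000: 7.936360
  t * PV_t at t = 3.5000: 9.042077
  t * PV_t at t = 4.0000: 10.091603
  t * PV_t at t = 4.5000: 11.086967
  t * PV_t at t = 5.0000: 12.030129
  t * PV_t at t = 5.5000: 12.922990
  t * PV_t at t = 6.0000: 13.767390
  t * PV_t at t = 6.5000: 14.565110
  t * PV_t at t = 7.0000: 517.543243
Macaulay duration D = (sum_t t * PV_t) / P = 629.964912 / 107.651995 = 5.851865

Answer: Macaulay duration = 5.8519 years


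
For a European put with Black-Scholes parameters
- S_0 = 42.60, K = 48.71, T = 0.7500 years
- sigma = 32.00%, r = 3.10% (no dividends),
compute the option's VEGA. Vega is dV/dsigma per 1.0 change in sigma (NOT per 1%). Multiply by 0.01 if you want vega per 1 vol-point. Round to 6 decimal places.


d1 = -0.2611791692; d2 = -0.5383072984
phi(d1) = 0.3855648749; exp(-qT) = 1.0000000000; exp(-rT) = 0.9770181987
Vega = S * exp(-qT) * phi(d1) * sqrt(T) = 42.6000 * 1.0000000000 * 0.3855648749 * 0.8660254038 = 14.224522

Answer: Vega = 14.224522


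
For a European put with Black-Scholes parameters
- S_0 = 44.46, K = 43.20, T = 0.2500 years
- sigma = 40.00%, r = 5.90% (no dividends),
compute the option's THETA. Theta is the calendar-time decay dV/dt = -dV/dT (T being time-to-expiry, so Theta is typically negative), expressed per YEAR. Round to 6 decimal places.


d1 = 0.3174970664; d2 = 0.1174970664
phi(d1) = 0.3793330398; exp(-qT) = 1.0000000000; exp(-rT) = 0.9853582484
Theta = -S*exp(-qT)*phi(d1)*sigma/(2*sqrt(T)) + r*K*exp(-rT)*N(-d2) - q*S*exp(-qT)*N(-d1)
N(-d1) = 0.3754332325; N(-d2) = 0.4532330843; sqrt(T) = 0.5000000000
Term 1 = -44.4600 * 1.0000000000 * 0.3793330398 * 0.4000 / (2 * 0.5000000000) = -6.7460587798
Term 2 = 0.0590 * 43.2000 * 0.9853582484 * 0.4532330843 = 1.1382863267
Term 3 = 0 (no dividend yield, q = 0)
Theta = -6.7460587798 + (1.1382863267) + (0.0000000000) = -5.607772

Answer: Theta = -5.607772


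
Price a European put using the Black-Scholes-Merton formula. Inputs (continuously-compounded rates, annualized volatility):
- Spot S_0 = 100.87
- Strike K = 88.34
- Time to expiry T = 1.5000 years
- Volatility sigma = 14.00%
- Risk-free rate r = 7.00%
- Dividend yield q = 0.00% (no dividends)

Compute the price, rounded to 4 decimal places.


d1 = (ln(S/K) + (r - q + 0.5*sigma^2) * T) / (sigma * sqrt(T)) = 1.47167416
d2 = d1 - sigma * sqrt(T) = 1.30020988
exp(-rT) = 0.90032452; exp(-qT) = 1.00000000
P = K * exp(-rT) * N(-d2) - S_0 * exp(-qT) * N(-d1)
N(-d1) = 0.07055444; N(-d2) = 0.09676452
P = 88.3400 * 0.90032452 * 0.09676452 - 100.8700 * 1.00000000 * 0.07055444 = 0.5793

Answer: Price = 0.5793


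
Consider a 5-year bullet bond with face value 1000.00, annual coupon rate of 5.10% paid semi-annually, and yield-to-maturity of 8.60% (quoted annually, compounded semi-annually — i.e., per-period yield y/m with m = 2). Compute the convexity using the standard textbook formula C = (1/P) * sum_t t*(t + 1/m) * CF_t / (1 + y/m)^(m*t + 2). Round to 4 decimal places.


Coupon per period c = face * coupon_rate / m = 25.500000
Periods per year m = 2; per-period yield y/m = 0.043000
Number of cashflows N = 10
Cashflows (t years, CF_t, discount factor 1/(1+y/m)^(m*t), PV):
  t = 0.5000: CF_t = 25.500000, DF = 0.958773, PV = 24.448706
  t = 1.0000: CF_t = 25.500000, DF = 0.919245, PV = 23.440753
  t = 1.5000: CF_t = 25.500000, DF = 0.881347, PV = 22.474356
  t = 2.0000: CF_t = 25.500000, DF = 0.845012, PV = 21.547801
  t = 2.5000: CF_t = 25.500000, DF = 0.810174, PV = 20.659444
  t = 3.0000: CF_t = 25.500000, DF = 0.776773, PV = 19.807713
  t = 3.5000: CF_t = 25.500000, DF = 0.744749, PV = 18.991096
  t = 4.0000: CF_t = 25.500000, DF = 0.714045, PV = 18.208145
  t = 4.5000: CF_t = 25.500000, DF = 0.684607, PV = 17.457474
  t = 5.0000: CF_t = 1025.500000, DF = 0.656382, PV = 673.120133
Price P = sum_t PV_t = 860.155621
Convexity numerator sum_t t*(t + 1/m) * CF_t / (1+y/m)^(m*t + 2):
  t = 0.5000: term = 11.237178
  t = 1.0000: term = 32.321701
  t = 1.5000: term = 61.978333
  t = 2.0000: term = 99.038564
  t = 2.5000: term = 142.433217
  t = 3.0000: term = 191.185527
  t = 3.5000: term = 244.404636
  t = 4.0000: term = 301.279513
  t = 4.5000: term = 361.073242
  t = 5.0000: term = 17015.967892
Convexity = (1/P) * sum = 18460.919805 / 860.155621 = 21.462302

Answer: Convexity = 21.4623


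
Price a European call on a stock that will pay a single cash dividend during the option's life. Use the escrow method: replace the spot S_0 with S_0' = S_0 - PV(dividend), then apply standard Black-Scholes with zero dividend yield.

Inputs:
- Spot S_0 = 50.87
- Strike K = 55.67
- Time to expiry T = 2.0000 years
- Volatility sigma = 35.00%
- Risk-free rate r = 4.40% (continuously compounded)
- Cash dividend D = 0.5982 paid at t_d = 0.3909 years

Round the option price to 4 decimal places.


PV(D) = D * exp(-r * t_d) = 0.5982 * 0.98294747 = 0.58799918
S_0' = S_0 - PV(D) = 50.8700 - 0.58799918 = 50.28200082
d1 = (ln(S_0'/K) + (r + sigma^2/2)*T) / (sigma*sqrt(T)) = 0.21961883
d2 = d1 - sigma*sqrt(T) = -0.27535592
exp(-rT) = 0.91576088
N(d1) = 0.58691599; N(d2) = 0.39152140
C = S_0' * N(d1) - K * exp(-rT) * N(d2) = 50.28200082 * 0.58691599 - 55.6700 * 0.91576088 * 0.39152140 = 9.5514

Answer: Price = 9.5514


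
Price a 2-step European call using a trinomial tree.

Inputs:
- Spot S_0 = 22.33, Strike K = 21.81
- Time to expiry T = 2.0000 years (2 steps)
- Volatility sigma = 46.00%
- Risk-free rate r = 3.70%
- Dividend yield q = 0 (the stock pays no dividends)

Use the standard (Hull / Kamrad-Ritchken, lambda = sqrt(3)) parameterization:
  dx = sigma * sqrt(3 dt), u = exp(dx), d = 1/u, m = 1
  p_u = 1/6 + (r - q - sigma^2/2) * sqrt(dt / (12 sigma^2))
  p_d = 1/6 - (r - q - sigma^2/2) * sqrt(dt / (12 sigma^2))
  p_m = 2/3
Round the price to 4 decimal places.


Answer: Price = V(0,0) = 5.7264

Derivation:
dt = T/N = 1.000000; dx = sigma*sqrt(3*dt) = 0.796743
u = exp(dx) = 2.218305; d = 1/u = 0.450795
p_u = 0.123491, p_m = 0.666667, p_d = 0.209842
Discount per step: exp(-r*dt) = 0.963676
Stock lattice S(k, j) with j the centered position index:
  k=0: S(0,+0) = 22.3300
  k=1: S(1,-1) = 10.0662; S(1,+0) = 22.3300; S(1,+1) = 49.5347
  k=2: S(2,-2) = 4.5378; S(2,-1) = 10.0662; S(2,+0) = 22.3300; S(2,+1) = 49.5347; S(2,+2) = 109.8832
Terminal payoffs V(N, j) = max(S_T - K, 0):
  V(2,-2) = 0.000000; V(2,-1) = 0.000000; V(2,+0) = 0.520000; V(2,+1) = 27.724750; V(2,+2) = 88.073181
Backward induction: V(k, j) = exp(-r*dt) * [p_u * V(k+1, j+1) + p_m * V(k+1, j) + p_d * V(k+1, j-1)]
  V(1,-1) = exp(-r*dt) * [p_u*0.520000 + p_m*0.000000 + p_d*0.000000] = 0.061883
  V(1,+0) = exp(-r*dt) * [p_u*27.724750 + p_m*0.520000 + p_d*0.000000] = 3.633465
  V(1,+1) = exp(-r*dt) * [p_u*88.073181 + p_m*27.724750 + p_d*0.520000] = 28.398111
  V(0,+0) = exp(-r*dt) * [p_u*28.398111 + p_m*3.633465 + p_d*0.061883] = 5.726360


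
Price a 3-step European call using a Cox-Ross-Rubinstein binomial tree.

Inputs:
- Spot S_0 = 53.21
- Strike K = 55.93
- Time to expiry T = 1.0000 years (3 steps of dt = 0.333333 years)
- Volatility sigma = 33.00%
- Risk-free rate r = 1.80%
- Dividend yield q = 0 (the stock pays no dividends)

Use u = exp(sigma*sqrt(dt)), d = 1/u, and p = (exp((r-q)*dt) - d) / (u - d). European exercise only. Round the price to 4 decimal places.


Answer: Price = V(0,0) = 6.7637

Derivation:
dt = T/N = 0.333333
u = exp(sigma*sqrt(dt)) = 1.209885; d = 1/u = 0.826525
p = (exp((r-q)*dt) - d) / (u - d) = 0.468210
Discount per step: exp(-r*dt) = 0.994018
Stock lattice S(k, i) with i counting down-moves:
  k=0: S(0,0) = 53.2100
  k=1: S(1,0) = 64.3780; S(1,1) = 43.9794
  k=2: S(2,0) = 77.8900; S(2,1) = 53.2100; S(2,2) = 36.3500
  k=3: S(3,0) = 94.2380; S(3,1) = 64.3780; S(3,2) = 43.9794; S(3,3) = 30.0442
Terminal payoffs V(N, i) = max(S_T - K, 0):
  V(3,0) = 38.307964; V(3,1) = 8.447999; V(3,2) = 0.000000; V(3,3) = 0.000000
Backward induction: V(k, i) = exp(-r*dt) * [p * V(k+1, i) + (1-p) * V(k+1, i+1)].
  V(2,0) = exp(-r*dt) * [p*38.307964 + (1-p)*8.447999] = 22.294571
  V(2,1) = exp(-r*dt) * [p*8.447999 + (1-p)*0.000000] = 3.931778
  V(2,2) = exp(-r*dt) * [p*0.000000 + (1-p)*0.000000] = 0.000000
  V(1,0) = exp(-r*dt) * [p*22.294571 + (1-p)*3.931778] = 12.454475
  V(1,1) = exp(-r*dt) * [p*3.931778 + (1-p)*0.000000] = 1.829887
  V(0,0) = exp(-r*dt) * [p*12.454475 + (1-p)*1.829887] = 6.763724


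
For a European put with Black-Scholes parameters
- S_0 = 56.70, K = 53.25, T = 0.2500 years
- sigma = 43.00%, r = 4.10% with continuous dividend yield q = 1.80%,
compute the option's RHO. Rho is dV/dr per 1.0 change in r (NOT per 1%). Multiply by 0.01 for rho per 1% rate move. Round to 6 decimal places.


Answer: Rho = -5.486202

Derivation:
d1 = 0.4262274704; d2 = 0.2112274704
phi(d1) = 0.3643014985; exp(-qT) = 0.9955101098; exp(-rT) = 0.9898023522
N(-d2) = 0.4163548880
Rho = -K*T*exp(-rT)*N(-d2) = -53.2500 * 0.2500 * 0.9898023522 * 0.4163548880 = -5.486202


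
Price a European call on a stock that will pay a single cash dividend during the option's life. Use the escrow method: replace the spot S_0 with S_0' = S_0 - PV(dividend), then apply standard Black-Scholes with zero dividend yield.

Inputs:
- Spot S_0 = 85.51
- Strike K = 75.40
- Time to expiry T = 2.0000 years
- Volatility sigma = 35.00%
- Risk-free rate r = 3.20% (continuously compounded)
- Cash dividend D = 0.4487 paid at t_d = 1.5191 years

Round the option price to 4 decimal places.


Answer: Price = 23.4308

Derivation:
PV(D) = D * exp(-r * t_d) = 0.4487 * 0.95255141 = 0.42740982
S_0' = S_0 - PV(D) = 85.5100 - 0.42740982 = 85.08259018
d1 = (ln(S_0'/K) + (r + sigma^2/2)*T) / (sigma*sqrt(T)) = 0.62087038
d2 = d1 - sigma*sqrt(T) = 0.12589563
exp(-rT) = 0.93800500
N(d1) = 0.73265754; N(d2) = 0.55009273
C = S_0' * N(d1) - K * exp(-rT) * N(d2) = 85.08259018 * 0.73265754 - 75.4000 * 0.93800500 * 0.55009273 = 23.4308


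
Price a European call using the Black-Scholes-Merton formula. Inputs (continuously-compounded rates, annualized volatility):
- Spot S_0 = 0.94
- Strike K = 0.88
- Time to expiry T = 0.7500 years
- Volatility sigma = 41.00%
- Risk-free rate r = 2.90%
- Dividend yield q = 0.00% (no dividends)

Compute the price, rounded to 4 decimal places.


Answer: Price = 0.1702

Derivation:
d1 = (ln(S/K) + (r - q + 0.5*sigma^2) * T) / (sigma * sqrt(T)) = 0.42455091
d2 = d1 - sigma * sqrt(T) = 0.06948049
exp(-rT) = 0.97848483; exp(-qT) = 1.00000000
C = S_0 * exp(-qT) * N(d1) - K * exp(-rT) * N(d2)
N(d1) = 0.66441796; N(d2) = 0.52769642
C = 0.9400 * 1.00000000 * 0.66441796 - 0.8800 * 0.97848483 * 0.52769642 = 0.1702


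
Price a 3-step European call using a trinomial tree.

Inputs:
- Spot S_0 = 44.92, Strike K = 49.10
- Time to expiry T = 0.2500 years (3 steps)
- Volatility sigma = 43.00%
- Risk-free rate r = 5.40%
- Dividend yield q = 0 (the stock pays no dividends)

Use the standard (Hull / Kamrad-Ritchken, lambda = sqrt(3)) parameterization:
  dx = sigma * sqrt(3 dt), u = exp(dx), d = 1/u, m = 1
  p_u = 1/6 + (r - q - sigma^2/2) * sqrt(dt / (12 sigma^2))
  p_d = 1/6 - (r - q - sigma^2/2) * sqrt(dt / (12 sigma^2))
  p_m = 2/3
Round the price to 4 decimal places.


dt = T/N = 0.083333; dx = sigma*sqrt(3*dt) = 0.215000
u = exp(dx) = 1.239862; d = 1/u = 0.806541
p_u = 0.159215, p_m = 0.666667, p_d = 0.174118
Discount per step: exp(-r*dt) = 0.995510
Stock lattice S(k, j) with j the centered position index:
  k=0: S(0,+0) = 44.9200
  k=1: S(1,-1) = 36.2298; S(1,+0) = 44.9200; S(1,+1) = 55.6946
  k=2: S(2,-2) = 29.2209; S(2,-1) = 36.2298; S(2,+0) = 44.9200; S(2,+1) = 55.6946; S(2,+2) = 69.0536
  k=3: S(3,-3) = 23.5678; S(3,-2) = 29.2209; S(3,-1) = 36.2298; S(3,+0) = 44.9200; S(3,+1) = 55.6946; S(3,+2) = 69.0536; S(3,+3) = 85.6169
Terminal payoffs V(N, j) = max(S_T - K, 0):
  V(3,-3) = 0.000000; V(3,-2) = 0.000000; V(3,-1) = 0.000000; V(3,+0) = 0.000000; V(3,+1) = 6.594596; V(3,+2) = 19.953608; V(3,+3) = 36.516937
Backward induction: V(k, j) = exp(-r*dt) * [p_u * V(k+1, j+1) + p_m * V(k+1, j) + p_d * V(k+1, j-1)]
  V(2,-2) = exp(-r*dt) * [p_u*0.000000 + p_m*0.000000 + p_d*0.000000] = 0.000000
  V(2,-1) = exp(-r*dt) * [p_u*0.000000 + p_m*0.000000 + p_d*0.000000] = 0.000000
  V(2,+0) = exp(-r*dt) * [p_u*6.594596 + p_m*0.000000 + p_d*0.000000] = 1.045245
  V(2,+1) = exp(-r*dt) * [p_u*19.953608 + p_m*6.594596 + p_d*0.000000] = 7.539310
  V(2,+2) = exp(-r*dt) * [p_u*36.516937 + p_m*19.953608 + p_d*6.594596] = 20.173707
  V(1,-1) = exp(-r*dt) * [p_u*1.045245 + p_m*0.000000 + p_d*0.000000] = 0.165672
  V(1,+0) = exp(-r*dt) * [p_u*7.539310 + p_m*1.045245 + p_d*0.000000] = 1.888684
  V(1,+1) = exp(-r*dt) * [p_u*20.173707 + p_m*7.539310 + p_d*1.045245] = 8.382357
  V(0,+0) = exp(-r*dt) * [p_u*8.382357 + p_m*1.888684 + p_d*0.165672] = 2.610792

Answer: Price = V(0,0) = 2.6108


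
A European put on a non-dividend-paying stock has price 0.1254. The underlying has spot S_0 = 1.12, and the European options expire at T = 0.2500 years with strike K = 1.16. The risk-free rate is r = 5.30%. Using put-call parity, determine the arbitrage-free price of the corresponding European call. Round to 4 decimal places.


Answer: Call price = 0.1007

Derivation:
Put-call parity: C - P = S_0 * exp(-qT) - K * exp(-rT).
S_0 * exp(-qT) = 1.1200 * 1.00000000 = 1.12000000
K * exp(-rT) = 1.1600 * 0.98683739 = 1.14473138
C = P + S*exp(-qT) - K*exp(-rT)
C = 0.1254 + 1.12000000 - 1.14473138 = 0.1007


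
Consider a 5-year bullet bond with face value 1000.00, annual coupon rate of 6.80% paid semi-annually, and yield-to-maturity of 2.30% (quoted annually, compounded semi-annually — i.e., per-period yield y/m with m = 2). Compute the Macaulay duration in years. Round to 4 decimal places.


Coupon per period c = face * coupon_rate / m = 34.000000
Periods per year m = 2; per-period yield y/m = 0.011500
Number of cashflows N = 10
Cashflows (t years, CF_t, discount factor 1/(1+y/m)^(m*t), PV):
  t = 0.5000: CF_t = 34.000000, DF = 0.988631, PV = 33.613445
  t = 1.0000: CF_t = 34.000000, DF = 0.977391, PV = 33.231286
  t = 1.5000: CF_t = 34.000000, DF = 0.966279, PV = 32.853471
  t = 2.0000: CF_t = 34.000000, DF = 0.955293, PV = 32.479951
  t = 2.5000: CF_t = 34.000000, DF = 0.944432, PV = 32.110678
  t = 3.0000: CF_t = 34.000000, DF = 0.933694, PV = 31.745604
  t = 3.5000: CF_t = 34.000000, DF = 0.923079, PV = 31.384680
  t = 4.0000: CF_t = 34.000000, DF = 0.912584, PV = 31.027860
  t = 4.5000: CF_t = 34.000000, DF = 0.902209, PV = 30.675096
  t = 5.0000: CF_t = 1034.000000, DF = 0.891951, PV = 922.277615
Price P = sum_t PV_t = 1211.399686
Macaulay numerator sum_t t * PV_t:
  t * PV_t at t = 0.5000: 16.806723
  t * PV_t at t = 1.0000: 33.231286
  t * PV_t at t = 1.5000: 49.280206
  t * PV_t at t = 2.0000: 64.959902
  t * PV_t at t = 2.5000: 80.276696
  t * PV_t at t = 3.0000: 95.236812
  t * PV_t at t = 3.5000: 109.846381
  t * PV_t at t = 4.0000: 124.111439
  t * PV_t at t = 4.5000: 138.037933
  t * PV_t at t = 5.0000: 4611.388074
Macaulay duration D = (sum_t t * PV_t) / P = 5323.175451 / 1211.399686 = 4.394235

Answer: Macaulay duration = 4.3942 years


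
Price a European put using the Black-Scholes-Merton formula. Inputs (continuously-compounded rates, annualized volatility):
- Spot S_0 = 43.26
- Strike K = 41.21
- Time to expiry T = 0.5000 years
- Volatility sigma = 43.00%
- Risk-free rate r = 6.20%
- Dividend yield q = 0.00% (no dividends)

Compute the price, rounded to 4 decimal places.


Answer: Price = 3.5432

Derivation:
d1 = (ln(S/K) + (r - q + 0.5*sigma^2) * T) / (sigma * sqrt(T)) = 0.41364916
d2 = d1 - sigma * sqrt(T) = 0.10959325
exp(-rT) = 0.96947557; exp(-qT) = 1.00000000
P = K * exp(-rT) * N(-d2) - S_0 * exp(-qT) * N(-d1)
N(-d1) = 0.33956553; N(-d2) = 0.45636598
P = 41.2100 * 0.96947557 * 0.45636598 - 43.2600 * 1.00000000 * 0.33956553 = 3.5432


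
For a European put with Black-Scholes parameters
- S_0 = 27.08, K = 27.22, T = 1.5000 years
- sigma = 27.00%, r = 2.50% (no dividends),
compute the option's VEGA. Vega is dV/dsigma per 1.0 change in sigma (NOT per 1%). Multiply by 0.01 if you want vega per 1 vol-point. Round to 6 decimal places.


d1 = 0.2631491392; d2 = -0.0675319761
phi(d1) = 0.3853657992; exp(-qT) = 1.0000000000; exp(-rT) = 0.9631944177
Vega = S * exp(-qT) * phi(d1) * sqrt(T) = 27.0800 * 1.0000000000 * 0.3853657992 * 1.2247448714 = 12.781077

Answer: Vega = 12.781077


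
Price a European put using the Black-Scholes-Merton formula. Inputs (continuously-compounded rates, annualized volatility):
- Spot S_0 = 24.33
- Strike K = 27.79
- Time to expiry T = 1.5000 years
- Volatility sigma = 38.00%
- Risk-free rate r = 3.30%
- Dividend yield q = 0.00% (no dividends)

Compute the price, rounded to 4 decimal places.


d1 = (ln(S/K) + (r - q + 0.5*sigma^2) * T) / (sigma * sqrt(T)) = 0.05336001
d2 = d1 - sigma * sqrt(T) = -0.41204304
exp(-rT) = 0.95170516; exp(-qT) = 1.00000000
P = K * exp(-rT) * N(-d2) - S_0 * exp(-qT) * N(-d1)
N(-d1) = 0.47872253; N(-d2) = 0.65984606
P = 27.7900 * 0.95170516 * 0.65984606 - 24.3300 * 1.00000000 * 0.47872253 = 5.8042

Answer: Price = 5.8042


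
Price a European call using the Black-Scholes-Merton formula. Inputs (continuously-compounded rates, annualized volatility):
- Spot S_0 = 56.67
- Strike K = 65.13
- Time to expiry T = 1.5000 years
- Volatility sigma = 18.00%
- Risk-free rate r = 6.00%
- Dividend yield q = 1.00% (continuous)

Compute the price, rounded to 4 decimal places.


Answer: Price = 3.4250

Derivation:
d1 = (ln(S/K) + (r - q + 0.5*sigma^2) * T) / (sigma * sqrt(T)) = -0.18071928
d2 = d1 - sigma * sqrt(T) = -0.40117336
exp(-rT) = 0.91393119; exp(-qT) = 0.98511194
C = S_0 * exp(-qT) * N(d1) - K * exp(-rT) * N(d2)
N(d1) = 0.42829396; N(d2) = 0.34414625
C = 56.6700 * 0.98511194 * 0.42829396 - 65.1300 * 0.91393119 * 0.34414625 = 3.4250


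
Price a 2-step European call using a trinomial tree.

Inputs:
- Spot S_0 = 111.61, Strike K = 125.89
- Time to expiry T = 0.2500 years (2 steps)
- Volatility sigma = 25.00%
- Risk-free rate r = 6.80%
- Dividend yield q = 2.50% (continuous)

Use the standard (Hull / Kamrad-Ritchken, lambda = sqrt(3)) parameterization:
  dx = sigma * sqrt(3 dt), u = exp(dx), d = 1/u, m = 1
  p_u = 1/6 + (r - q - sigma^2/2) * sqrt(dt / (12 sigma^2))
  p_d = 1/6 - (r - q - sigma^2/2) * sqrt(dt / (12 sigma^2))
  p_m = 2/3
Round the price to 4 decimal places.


dt = T/N = 0.125000; dx = sigma*sqrt(3*dt) = 0.153093
u = exp(dx) = 1.165433; d = 1/u = 0.858050
p_u = 0.171464, p_m = 0.666667, p_d = 0.161870
Discount per step: exp(-r*dt) = 0.991536
Stock lattice S(k, j) with j the centered position index:
  k=0: S(0,+0) = 111.6100
  k=1: S(1,-1) = 95.7669; S(1,+0) = 111.6100; S(1,+1) = 130.0740
  k=2: S(2,-2) = 82.1728; S(2,-1) = 95.7669; S(2,+0) = 111.6100; S(2,+1) = 130.0740; S(2,+2) = 151.5926
Terminal payoffs V(N, j) = max(S_T - K, 0):
  V(2,-2) = 0.000000; V(2,-1) = 0.000000; V(2,+0) = 0.000000; V(2,+1) = 4.184031; V(2,+2) = 25.702632
Backward induction: V(k, j) = exp(-r*dt) * [p_u * V(k+1, j+1) + p_m * V(k+1, j) + p_d * V(k+1, j-1)]
  V(1,-1) = exp(-r*dt) * [p_u*0.000000 + p_m*0.000000 + p_d*0.000000] = 0.000000
  V(1,+0) = exp(-r*dt) * [p_u*4.184031 + p_m*0.000000 + p_d*0.000000] = 0.711337
  V(1,+1) = exp(-r*dt) * [p_u*25.702632 + p_m*4.184031 + p_d*0.000000] = 7.135509
  V(0,+0) = exp(-r*dt) * [p_u*7.135509 + p_m*0.711337 + p_d*0.000000] = 1.683335

Answer: Price = V(0,0) = 1.6833


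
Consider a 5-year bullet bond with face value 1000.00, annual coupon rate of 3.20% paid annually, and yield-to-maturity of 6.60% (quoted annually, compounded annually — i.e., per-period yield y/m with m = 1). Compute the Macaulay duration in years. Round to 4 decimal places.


Answer: Macaulay duration = 4.6715 years

Derivation:
Coupon per period c = face * coupon_rate / m = 32.000000
Periods per year m = 1; per-period yield y/m = 0.066000
Number of cashflows N = 5
Cashflows (t years, CF_t, discount factor 1/(1+y/m)^(m*t), PV):
  t = 1.0000: CF_t = 32.000000, DF = 0.938086, PV = 30.018762
  t = 2.0000: CF_t = 32.000000, DF = 0.880006, PV = 28.160189
  t = 3.0000: CF_t = 32.000000, DF = 0.825521, PV = 26.416688
  t = 4.0000: CF_t = 32.000000, DF = 0.774410, PV = 24.781133
  t = 5.0000: CF_t = 1032.000000, DF = 0.726464, PV = 749.710639
Price P = sum_t PV_t = 859.087411
Macaulay numerator sum_t t * PV_t:
  t * PV_t at t = 1.0000: 30.018762
  t * PV_t at t = 2.0000: 56.320378
  t * PV_t at t = 3.0000: 79.250064
  t * PV_t at t = 4.0000: 99.124532
  t * PV_t at t = 5.0000: 3748.553195
Macaulay duration D = (sum_t t * PV_t) / P = 4013.266931 / 859.087411 = 4.671547


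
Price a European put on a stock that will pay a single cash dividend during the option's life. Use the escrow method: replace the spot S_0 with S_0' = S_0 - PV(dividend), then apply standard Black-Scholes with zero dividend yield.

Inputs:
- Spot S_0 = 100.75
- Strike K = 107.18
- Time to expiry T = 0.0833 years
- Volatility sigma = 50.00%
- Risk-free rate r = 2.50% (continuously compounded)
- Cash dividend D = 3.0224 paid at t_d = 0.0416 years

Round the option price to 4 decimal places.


PV(D) = D * exp(-r * t_d) = 3.0224 * 0.99896054 = 3.01925834
S_0' = S_0 - PV(D) = 100.7500 - 3.01925834 = 97.73074166
d1 = (ln(S_0'/K) + (r + sigma^2/2)*T) / (sigma*sqrt(T)) = -0.55297084
d2 = d1 - sigma*sqrt(T) = -0.69727953
exp(-rT) = 0.99791967
N(-d1) = 0.70985831; N(-d2) = 0.75718606
P = K * exp(-rT) * N(-d2) - S_0' * N(-d1) = 107.1800 * 0.99791967 * 0.75718606 - 97.73074166 * 0.70985831 = 11.6114

Answer: Price = 11.6114


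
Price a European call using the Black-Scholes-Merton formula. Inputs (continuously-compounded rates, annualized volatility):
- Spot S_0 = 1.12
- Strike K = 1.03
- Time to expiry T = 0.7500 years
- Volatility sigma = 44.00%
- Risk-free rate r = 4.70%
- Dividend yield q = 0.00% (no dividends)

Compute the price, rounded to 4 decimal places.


Answer: Price = 0.2302

Derivation:
d1 = (ln(S/K) + (r - q + 0.5*sigma^2) * T) / (sigma * sqrt(T)) = 0.50287178
d2 = d1 - sigma * sqrt(T) = 0.12182060
exp(-rT) = 0.96536405; exp(-qT) = 1.00000000
C = S_0 * exp(-qT) * N(d1) - K * exp(-rT) * N(d2)
N(d1) = 0.69247279; N(d2) = 0.54847945
C = 1.1200 * 1.00000000 * 0.69247279 - 1.0300 * 0.96536405 * 0.54847945 = 0.2302


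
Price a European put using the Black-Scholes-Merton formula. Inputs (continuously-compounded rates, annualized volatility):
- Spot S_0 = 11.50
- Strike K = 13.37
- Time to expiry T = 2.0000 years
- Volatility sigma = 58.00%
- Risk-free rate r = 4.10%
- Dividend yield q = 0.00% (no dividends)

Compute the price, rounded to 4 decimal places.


Answer: Price = 4.2116

Derivation:
d1 = (ln(S/K) + (r - q + 0.5*sigma^2) * T) / (sigma * sqrt(T)) = 0.32640737
d2 = d1 - sigma * sqrt(T) = -0.49383649
exp(-rT) = 0.92127196; exp(-qT) = 1.00000000
P = K * exp(-rT) * N(-d2) - S_0 * exp(-qT) * N(-d1)
N(-d1) = 0.37205808; N(-d2) = 0.68928917
P = 13.3700 * 0.92127196 * 0.68928917 - 11.5000 * 1.00000000 * 0.37205808 = 4.2116


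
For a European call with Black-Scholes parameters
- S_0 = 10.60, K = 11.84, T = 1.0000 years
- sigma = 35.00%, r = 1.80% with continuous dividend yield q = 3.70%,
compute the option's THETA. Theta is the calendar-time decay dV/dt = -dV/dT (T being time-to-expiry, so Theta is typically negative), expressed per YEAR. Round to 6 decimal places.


Answer: Theta = -0.601248

Derivation:
d1 = -0.1953703667; d2 = -0.5453703667
phi(d1) = 0.3914007439; exp(-qT) = 0.9636761353; exp(-rT) = 0.9821610324
Theta = -S*exp(-qT)*phi(d1)*sigma/(2*sqrt(T)) - r*K*exp(-rT)*N(d2) + q*S*exp(-qT)*N(d1)
N(d1) = 0.4225515068; N(d2) = 0.2927494085; sqrt(T) = 1.0000000000
Term 1 = -10.6000 * 0.9636761353 * 0.3914007439 * 0.3500 / (2 * 1.0000000000) = -0.6996754968
Term 2 = -0.0180 * 11.8400 * 0.9821610324 * 0.2927494085 = -0.0612777673
Term 3 = 0.0370 * 10.6000 * 0.9636761353 * 0.4225515068 = 0.1597049394
Theta = -0.6996754968 + (-0.0612777673) + (0.1597049394) = -0.601248


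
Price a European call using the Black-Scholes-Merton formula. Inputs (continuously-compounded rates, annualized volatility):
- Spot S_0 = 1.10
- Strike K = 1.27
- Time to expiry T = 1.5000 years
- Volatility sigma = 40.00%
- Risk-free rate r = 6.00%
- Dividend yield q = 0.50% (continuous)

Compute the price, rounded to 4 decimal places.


d1 = (ln(S/K) + (r - q + 0.5*sigma^2) * T) / (sigma * sqrt(T)) = 0.12001128
d2 = d1 - sigma * sqrt(T) = -0.36988667
exp(-rT) = 0.91393119; exp(-qT) = 0.99252805
C = S_0 * exp(-qT) * N(d1) - K * exp(-rT) * N(d2)
N(d1) = 0.54776289; N(d2) = 0.35573347
C = 1.1000 * 0.99252805 * 0.54776289 - 1.2700 * 0.91393119 * 0.35573347 = 0.1851

Answer: Price = 0.1851


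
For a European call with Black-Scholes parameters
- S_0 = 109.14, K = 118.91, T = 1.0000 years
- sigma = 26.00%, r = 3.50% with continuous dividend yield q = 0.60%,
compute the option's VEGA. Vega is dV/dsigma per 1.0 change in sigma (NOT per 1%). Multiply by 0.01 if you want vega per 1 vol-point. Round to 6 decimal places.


Answer: Vega = 43.112033

Derivation:
d1 = -0.0882132411; d2 = -0.3482132411
phi(d1) = 0.3973930963; exp(-qT) = 0.9940179641; exp(-rT) = 0.9656054163
Vega = S * exp(-qT) * phi(d1) * sqrt(T) = 109.1400 * 0.9940179641 * 0.3973930963 * 1.0000000000 = 43.112033


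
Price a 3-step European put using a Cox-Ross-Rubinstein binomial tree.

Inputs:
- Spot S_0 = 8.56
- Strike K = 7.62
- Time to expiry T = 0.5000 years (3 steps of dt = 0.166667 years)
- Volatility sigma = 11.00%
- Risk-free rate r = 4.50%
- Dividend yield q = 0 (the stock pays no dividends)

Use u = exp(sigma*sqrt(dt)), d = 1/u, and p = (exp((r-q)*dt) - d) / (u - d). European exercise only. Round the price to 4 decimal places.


Answer: Price = V(0,0) = 0.0106

Derivation:
dt = T/N = 0.166667
u = exp(sigma*sqrt(dt)) = 1.045931; d = 1/u = 0.956086
p = (exp((r-q)*dt) - d) / (u - d) = 0.572566
Discount per step: exp(-r*dt) = 0.992528
Stock lattice S(k, i) with i counting down-moves:
  k=0: S(0,0) = 8.5600
  k=1: S(1,0) = 8.9532; S(1,1) = 8.1841
  k=2: S(2,0) = 9.3644; S(2,1) = 8.5600; S(2,2) = 7.8247
  k=3: S(3,0) = 9.7945; S(3,1) = 8.9532; S(3,2) = 8.1841; S(3,3) = 7.4811
Terminal payoffs V(N, i) = max(K - S_T, 0):
  V(3,0) = 0.000000; V(3,1) = 0.000000; V(3,2) = 0.000000; V(3,3) = 0.138912
Backward induction: V(k, i) = exp(-r*dt) * [p * V(k+1, i) + (1-p) * V(k+1, i+1)].
  V(2,0) = exp(-r*dt) * [p*0.000000 + (1-p)*0.000000] = 0.000000
  V(2,1) = exp(-r*dt) * [p*0.000000 + (1-p)*0.000000] = 0.000000
  V(2,2) = exp(-r*dt) * [p*0.000000 + (1-p)*0.138912] = 0.058932
  V(1,0) = exp(-r*dt) * [p*0.000000 + (1-p)*0.000000] = 0.000000
  V(1,1) = exp(-r*dt) * [p*0.000000 + (1-p)*0.058932] = 0.025001
  V(0,0) = exp(-r*dt) * [p*0.000000 + (1-p)*0.025001] = 0.010607
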